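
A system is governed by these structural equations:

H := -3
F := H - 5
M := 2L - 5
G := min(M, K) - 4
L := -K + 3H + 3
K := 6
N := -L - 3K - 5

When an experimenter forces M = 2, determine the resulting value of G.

-2

Intervening sets M = 2 and removes its equation (M := 2L - 5).
G = min(M, K) - 4  [with M=2, K=6]  = -2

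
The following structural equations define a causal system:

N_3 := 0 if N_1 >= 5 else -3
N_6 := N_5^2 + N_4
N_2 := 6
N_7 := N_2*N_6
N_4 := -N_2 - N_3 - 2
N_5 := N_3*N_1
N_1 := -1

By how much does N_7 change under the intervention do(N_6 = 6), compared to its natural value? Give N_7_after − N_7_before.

12

Intervening sets N_6 = 6 and removes its equation (N_6 := N_5^2 + N_4).
N_7 = N_2*N_6  [with N_2=6, N_6=6]  = 36
Without intervention: N_3 = 0 if N_1 >= 5 else -3  [with N_1=-1]  = -3; N_4 = -N_2 - N_3 - 2  [with N_2=6, N_3=-3]  = -5; N_5 = N_3*N_1  [with N_3=-3, N_1=-1]  = 3; N_6 = N_5^2 + N_4  [with N_5=3, N_4=-5]  = 4; N_7 = N_2*N_6  [with N_2=6, N_6=4]  = 24.
Change = 36 − 24 = 12.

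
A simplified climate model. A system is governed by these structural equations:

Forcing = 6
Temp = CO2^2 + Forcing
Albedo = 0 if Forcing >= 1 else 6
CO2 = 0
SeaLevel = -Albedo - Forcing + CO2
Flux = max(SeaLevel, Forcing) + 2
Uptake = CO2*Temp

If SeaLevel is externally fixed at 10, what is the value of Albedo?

0

The intervention breaks the incoming arrows to SeaLevel: SeaLevel = -Albedo - Forcing + CO2 no longer applies, and SeaLevel = 10.
Since Albedo is not a descendant of the intervened variable, it is unaffected.
Albedo = 0 if Forcing >= 1 else 6  [with Forcing=6]  = 0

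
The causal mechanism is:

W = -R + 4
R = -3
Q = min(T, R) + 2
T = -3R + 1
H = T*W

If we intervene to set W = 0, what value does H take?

0

Intervening sets W = 0 and removes its equation (W = -R + 4).
T = -3R + 1  [with R=-3]  = 10
H = T*W  [with T=10, W=0]  = 0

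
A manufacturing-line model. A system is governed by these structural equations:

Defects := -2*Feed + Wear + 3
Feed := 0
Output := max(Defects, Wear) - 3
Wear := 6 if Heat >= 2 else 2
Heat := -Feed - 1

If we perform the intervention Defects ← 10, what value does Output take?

Intervening sets Defects = 10 and removes its equation (Defects := -2*Feed + Wear + 3).
Heat = -Feed - 1  [with Feed=0]  = -1
Wear = 6 if Heat >= 2 else 2  [with Heat=-1]  = 2
Output = max(Defects, Wear) - 3  [with Defects=10, Wear=2]  = 7

7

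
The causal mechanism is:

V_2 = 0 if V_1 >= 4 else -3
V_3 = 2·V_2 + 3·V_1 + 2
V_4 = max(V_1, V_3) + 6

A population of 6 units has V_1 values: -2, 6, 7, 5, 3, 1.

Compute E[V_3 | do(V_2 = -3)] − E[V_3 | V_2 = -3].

8

The intervention sets V_2=-3 in all 6 units regardless of V_1. Recomputing V_3 per unit gives -10, 14, 17, 11, 5, -1; average 6.
Observing V_2=-3 restricts to units where V_2's equation naturally yields -3: V_1 ∈ {-2, 3, 1}. In that subpopulation V_3 = -10, 5, -1, mean -2.
Difference = 6 − (-2) = 8.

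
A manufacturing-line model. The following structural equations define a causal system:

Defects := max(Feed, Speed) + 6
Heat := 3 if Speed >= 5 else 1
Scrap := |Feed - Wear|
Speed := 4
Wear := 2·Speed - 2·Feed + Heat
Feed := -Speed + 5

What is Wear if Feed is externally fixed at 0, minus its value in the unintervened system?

Under do(Feed=0), the mechanism Feed := -Speed + 5 is discarded; Feed is fixed at 0.
Heat = 3 if Speed >= 5 else 1  [with Speed=4]  = 1
Wear = 2·Speed - 2·Feed + Heat  [with Speed=4, Feed=0, Heat=1]  = 9
Without intervention: Feed = -Speed + 5  [with Speed=4]  = 1; Heat = 3 if Speed >= 5 else 1  [with Speed=4]  = 1; Wear = 2·Speed - 2·Feed + Heat  [with Speed=4, Feed=1, Heat=1]  = 7.
Change = 9 − 7 = 2.

2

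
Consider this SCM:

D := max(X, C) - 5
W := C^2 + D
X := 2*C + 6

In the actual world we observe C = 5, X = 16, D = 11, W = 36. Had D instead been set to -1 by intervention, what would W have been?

24

The intervention breaks the incoming arrows to D: D := max(X, C) - 5 no longer applies, and D = -1.
W = C^2 + D  [with C=5, D=-1]  = 24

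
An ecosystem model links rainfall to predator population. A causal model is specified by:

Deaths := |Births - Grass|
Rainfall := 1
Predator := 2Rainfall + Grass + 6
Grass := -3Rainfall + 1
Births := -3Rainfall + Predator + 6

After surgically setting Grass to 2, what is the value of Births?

Under do(Grass=2), the mechanism Grass := -3Rainfall + 1 is discarded; Grass is fixed at 2.
Predator = 2Rainfall + Grass + 6  [with Rainfall=1, Grass=2]  = 10
Births = -3Rainfall + Predator + 6  [with Rainfall=1, Predator=10]  = 13

13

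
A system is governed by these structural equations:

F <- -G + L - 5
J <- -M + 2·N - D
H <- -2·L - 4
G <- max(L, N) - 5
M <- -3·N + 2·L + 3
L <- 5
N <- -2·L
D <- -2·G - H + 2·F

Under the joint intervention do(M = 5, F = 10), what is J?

-59

Under do(M = 5, F = 10), each intervened variable's structural equation is replaced by its fixed value.
N = -2·L  [with L=5]  = -10
H = -2·L - 4  [with L=5]  = -14
G = max(L, N) - 5  [with L=5, N=-10]  = 0
D = -2·G - H + 2·F  [with G=0, H=-14, F=10]  = 34
J = -M + 2·N - D  [with M=5, N=-10, D=34]  = -59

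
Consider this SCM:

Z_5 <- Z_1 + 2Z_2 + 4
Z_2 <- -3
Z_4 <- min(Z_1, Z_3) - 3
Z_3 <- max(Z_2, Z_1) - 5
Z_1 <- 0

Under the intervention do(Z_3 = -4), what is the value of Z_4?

-7

The intervention breaks the incoming arrows to Z_3: Z_3 <- max(Z_2, Z_1) - 5 no longer applies, and Z_3 = -4.
Z_4 = min(Z_1, Z_3) - 3  [with Z_1=0, Z_3=-4]  = -7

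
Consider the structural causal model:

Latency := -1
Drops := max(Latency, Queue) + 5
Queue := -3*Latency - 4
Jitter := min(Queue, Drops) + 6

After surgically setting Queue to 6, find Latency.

Under do(Queue=6), the mechanism Queue := -3*Latency - 4 is discarded; Queue is fixed at 6.
Latency is not downstream of the intervention, so its value is determined by the original equations.

-1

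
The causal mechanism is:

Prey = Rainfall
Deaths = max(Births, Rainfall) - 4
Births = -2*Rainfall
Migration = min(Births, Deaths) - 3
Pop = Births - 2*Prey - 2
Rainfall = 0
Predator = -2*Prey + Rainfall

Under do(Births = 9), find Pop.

7

The intervention breaks the incoming arrows to Births: Births = -2*Rainfall no longer applies, and Births = 9.
Prey = Rainfall  [with Rainfall=0]  = 0
Pop = Births - 2*Prey - 2  [with Births=9, Prey=0]  = 7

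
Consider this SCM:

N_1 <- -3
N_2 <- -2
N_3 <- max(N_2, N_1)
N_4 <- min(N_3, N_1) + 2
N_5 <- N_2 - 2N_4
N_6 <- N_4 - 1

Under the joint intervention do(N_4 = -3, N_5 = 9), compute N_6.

The joint intervention fixes N_4 = -3, N_5 = 9, removing each variable's own equation.
N_6 = N_4 - 1  [with N_4=-3]  = -4

-4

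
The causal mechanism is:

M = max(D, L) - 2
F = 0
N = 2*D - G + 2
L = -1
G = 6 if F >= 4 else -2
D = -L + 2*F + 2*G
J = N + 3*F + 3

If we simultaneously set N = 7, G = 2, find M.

3

The joint intervention fixes N = 7, G = 2, removing each variable's own equation.
D = -L + 2*F + 2*G  [with L=-1, F=0, G=2]  = 5
M = max(D, L) - 2  [with D=5, L=-1]  = 3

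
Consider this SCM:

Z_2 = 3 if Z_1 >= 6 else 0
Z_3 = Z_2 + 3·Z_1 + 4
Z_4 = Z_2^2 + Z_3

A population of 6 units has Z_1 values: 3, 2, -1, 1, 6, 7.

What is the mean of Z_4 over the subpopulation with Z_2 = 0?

Conditioning on Z_2=0 selects the 4 unit(s) with Z_1 ∈ {3, 2, -1, 1}. Their Z_4 values: 13, 10, 1, 7. Mean = 7.75.

7.75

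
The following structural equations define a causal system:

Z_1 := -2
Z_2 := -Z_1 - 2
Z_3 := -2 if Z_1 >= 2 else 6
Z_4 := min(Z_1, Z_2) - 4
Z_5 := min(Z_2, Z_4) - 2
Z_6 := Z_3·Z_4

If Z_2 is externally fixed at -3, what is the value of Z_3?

The intervention breaks the incoming arrows to Z_2: Z_2 := -Z_1 - 2 no longer applies, and Z_2 = -3.
Since Z_3 is not a descendant of the intervened variable, it is unaffected.
Z_3 = -2 if Z_1 >= 2 else 6  [with Z_1=-2]  = 6

6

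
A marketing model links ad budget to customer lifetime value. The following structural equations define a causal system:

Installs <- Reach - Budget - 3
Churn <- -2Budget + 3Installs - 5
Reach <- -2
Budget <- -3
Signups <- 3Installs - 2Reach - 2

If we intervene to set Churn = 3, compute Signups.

-4

The intervention breaks the incoming arrows to Churn: Churn <- -2Budget + 3Installs - 5 no longer applies, and Churn = 3.
Since Signups is not a descendant of the intervened variable, it is unaffected.
Installs = Reach - Budget - 3  [with Reach=-2, Budget=-3]  = -2
Signups = 3Installs - 2Reach - 2  [with Installs=-2, Reach=-2]  = -4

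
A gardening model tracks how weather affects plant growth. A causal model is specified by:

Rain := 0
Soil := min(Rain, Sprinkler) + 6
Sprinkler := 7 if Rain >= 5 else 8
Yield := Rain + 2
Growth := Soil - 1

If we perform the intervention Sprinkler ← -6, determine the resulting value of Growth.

-1

Under do(Sprinkler=-6), the mechanism Sprinkler := 7 if Rain >= 5 else 8 is discarded; Sprinkler is fixed at -6.
Soil = min(Rain, Sprinkler) + 6  [with Rain=0, Sprinkler=-6]  = 0
Growth = Soil - 1  [with Soil=0]  = -1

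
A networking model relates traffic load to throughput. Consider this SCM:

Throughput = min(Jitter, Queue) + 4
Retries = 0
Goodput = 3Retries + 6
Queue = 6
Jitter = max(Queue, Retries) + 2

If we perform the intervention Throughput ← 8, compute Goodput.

6

Intervening sets Throughput = 8 and removes its equation (Throughput = min(Jitter, Queue) + 4).
No directed path runs from Throughput to Goodput, so Goodput keeps its natural value.
Goodput = 3Retries + 6  [with Retries=0]  = 6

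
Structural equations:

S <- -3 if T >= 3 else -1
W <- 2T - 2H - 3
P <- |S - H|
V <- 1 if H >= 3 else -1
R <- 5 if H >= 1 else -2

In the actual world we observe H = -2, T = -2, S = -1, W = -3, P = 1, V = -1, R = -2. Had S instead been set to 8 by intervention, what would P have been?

do(S=8) replaces the equation S <- -3 if T >= 3 else -1 with the constant S = 8.
P = |S - H|  [with S=8, H=-2]  = 10

10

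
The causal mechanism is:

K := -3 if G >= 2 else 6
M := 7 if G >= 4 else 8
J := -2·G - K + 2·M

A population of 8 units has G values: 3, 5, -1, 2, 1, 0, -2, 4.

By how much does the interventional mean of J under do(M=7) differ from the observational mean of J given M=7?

1.5

Every unit gets M=7 under the intervention. J values become 11, 7, 10, 13, 6, 8, 12, 9; E[J|do(M=7)] = 9.5.
E[J|M=7] averages over only the 2 units with M=7 (G = 5, 4): J = 7, 9, mean 8.
Difference = 9.5 − 8 = 1.5.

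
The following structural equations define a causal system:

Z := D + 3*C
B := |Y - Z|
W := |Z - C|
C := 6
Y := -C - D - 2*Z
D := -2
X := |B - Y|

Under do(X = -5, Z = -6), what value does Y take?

Under do(X = -5, Z = -6), each intervened variable's structural equation is replaced by its fixed value.
Y = -C - D - 2*Z  [with C=6, D=-2, Z=-6]  = 8

8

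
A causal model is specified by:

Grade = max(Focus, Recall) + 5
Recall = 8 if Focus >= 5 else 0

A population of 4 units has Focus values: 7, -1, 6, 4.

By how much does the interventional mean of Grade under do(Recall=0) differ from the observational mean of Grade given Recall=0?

2.25

do(Recall=0) breaks Recall's dependence on Focus. With Recall=0 fixed, Grade across the units is 12, 5, 11, 9, mean 9.25.
Observing Recall=0 restricts to units where Recall's equation naturally yields 0: Focus ∈ {-1, 4}. In that subpopulation Grade = 5, 9, mean 7.
Difference = 9.25 − 7 = 2.25.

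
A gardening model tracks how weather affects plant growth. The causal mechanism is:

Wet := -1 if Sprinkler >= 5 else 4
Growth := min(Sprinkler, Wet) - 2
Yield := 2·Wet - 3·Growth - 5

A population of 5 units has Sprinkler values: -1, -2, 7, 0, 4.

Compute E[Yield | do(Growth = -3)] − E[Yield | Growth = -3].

The intervention sets Growth=-3 in all 5 units regardless of Sprinkler. Recomputing Yield per unit gives 12, 12, 2, 12, 12; average 10.
E[Yield|Growth=-3] averages over only the 2 units with Growth=-3 (Sprinkler = -1, 7): Yield = 12, 2, mean 7.
Difference = 10 − 7 = 3.

3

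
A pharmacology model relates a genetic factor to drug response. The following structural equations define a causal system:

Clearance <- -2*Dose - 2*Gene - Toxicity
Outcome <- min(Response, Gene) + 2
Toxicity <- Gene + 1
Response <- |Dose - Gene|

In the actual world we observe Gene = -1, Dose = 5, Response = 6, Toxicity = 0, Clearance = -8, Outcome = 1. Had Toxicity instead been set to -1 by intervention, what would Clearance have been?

Intervening sets Toxicity = -1 and removes its equation (Toxicity <- Gene + 1).
Clearance = -2*Dose - 2*Gene - Toxicity  [with Dose=5, Gene=-1, Toxicity=-1]  = -7

-7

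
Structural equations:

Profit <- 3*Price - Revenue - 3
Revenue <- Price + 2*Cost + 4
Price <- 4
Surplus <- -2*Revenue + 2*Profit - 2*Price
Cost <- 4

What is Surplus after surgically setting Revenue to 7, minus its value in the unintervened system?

do(Revenue=7) replaces the equation Revenue <- Price + 2*Cost + 4 with the constant Revenue = 7.
Profit = 3*Price - Revenue - 3  [with Price=4, Revenue=7]  = 2
Surplus = -2*Revenue + 2*Profit - 2*Price  [with Revenue=7, Profit=2, Price=4]  = -18
Without intervention: Revenue = Price + 2*Cost + 4  [with Price=4, Cost=4]  = 16; Profit = 3*Price - Revenue - 3  [with Price=4, Revenue=16]  = -7; Surplus = -2*Revenue + 2*Profit - 2*Price  [with Revenue=16, Profit=-7, Price=4]  = -54.
Change = -18 − (-54) = 36.

36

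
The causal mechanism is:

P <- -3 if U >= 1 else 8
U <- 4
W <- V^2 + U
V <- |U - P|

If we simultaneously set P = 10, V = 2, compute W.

8

Setting P = 10, V = 2 by intervention discards those variables' equations.
W = V^2 + U  [with V=2, U=4]  = 8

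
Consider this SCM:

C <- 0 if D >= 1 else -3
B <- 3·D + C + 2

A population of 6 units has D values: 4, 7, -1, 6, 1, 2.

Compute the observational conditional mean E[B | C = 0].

Observing C=0 restricts to units where C's equation naturally yields 0: D ∈ {4, 7, 6, 1, 2}. In that subpopulation B = 14, 23, 20, 5, 8, mean 14.

14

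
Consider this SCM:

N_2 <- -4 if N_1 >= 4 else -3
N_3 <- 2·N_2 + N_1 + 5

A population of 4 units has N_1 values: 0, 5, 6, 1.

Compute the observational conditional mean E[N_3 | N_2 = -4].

Observing N_2=-4 restricts to units where N_2's equation naturally yields -4: N_1 ∈ {5, 6}. In that subpopulation N_3 = 2, 3, mean 2.5.

2.5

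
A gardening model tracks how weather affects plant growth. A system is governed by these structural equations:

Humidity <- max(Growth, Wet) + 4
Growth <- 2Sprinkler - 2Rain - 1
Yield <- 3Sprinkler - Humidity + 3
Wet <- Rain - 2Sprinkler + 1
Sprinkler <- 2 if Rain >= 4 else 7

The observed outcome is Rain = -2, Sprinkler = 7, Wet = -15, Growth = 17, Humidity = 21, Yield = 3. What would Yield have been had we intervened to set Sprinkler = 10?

6

Under do(Sprinkler=10), the mechanism Sprinkler <- 2 if Rain >= 4 else 7 is discarded; Sprinkler is fixed at 10.
Wet = Rain - 2Sprinkler + 1  [with Rain=-2, Sprinkler=10]  = -21
Growth = 2Sprinkler - 2Rain - 1  [with Sprinkler=10, Rain=-2]  = 23
Humidity = max(Growth, Wet) + 4  [with Growth=23, Wet=-21]  = 27
Yield = 3Sprinkler - Humidity + 3  [with Sprinkler=10, Humidity=27]  = 6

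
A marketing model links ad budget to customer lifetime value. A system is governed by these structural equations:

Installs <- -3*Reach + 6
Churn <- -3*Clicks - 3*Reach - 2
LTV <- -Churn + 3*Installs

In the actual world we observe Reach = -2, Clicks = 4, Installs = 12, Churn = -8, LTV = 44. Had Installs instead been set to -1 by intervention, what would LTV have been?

do(Installs=-1) replaces the equation Installs <- -3*Reach + 6 with the constant Installs = -1.
Churn = -3*Clicks - 3*Reach - 2  [with Clicks=4, Reach=-2]  = -8
LTV = -Churn + 3*Installs  [with Churn=-8, Installs=-1]  = 5

5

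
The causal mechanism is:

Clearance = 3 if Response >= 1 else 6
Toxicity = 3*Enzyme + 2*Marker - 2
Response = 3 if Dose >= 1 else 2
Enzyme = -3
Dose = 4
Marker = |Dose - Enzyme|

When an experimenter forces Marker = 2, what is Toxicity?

do(Marker=2) replaces the equation Marker = |Dose - Enzyme| with the constant Marker = 2.
Toxicity = 3*Enzyme + 2*Marker - 2  [with Enzyme=-3, Marker=2]  = -7

-7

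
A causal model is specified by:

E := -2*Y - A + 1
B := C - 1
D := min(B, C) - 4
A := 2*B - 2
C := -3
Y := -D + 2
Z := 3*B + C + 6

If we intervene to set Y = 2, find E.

7

Under do(Y=2), the mechanism Y := -D + 2 is discarded; Y is fixed at 2.
B = C - 1  [with C=-3]  = -4
A = 2*B - 2  [with B=-4]  = -10
E = -2*Y - A + 1  [with Y=2, A=-10]  = 7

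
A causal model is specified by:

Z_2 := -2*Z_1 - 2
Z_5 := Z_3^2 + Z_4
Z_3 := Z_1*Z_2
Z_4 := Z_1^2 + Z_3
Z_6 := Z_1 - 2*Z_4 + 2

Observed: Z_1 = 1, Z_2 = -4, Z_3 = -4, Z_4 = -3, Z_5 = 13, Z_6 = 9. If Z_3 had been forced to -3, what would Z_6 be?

7

The intervention breaks the incoming arrows to Z_3: Z_3 := Z_1*Z_2 no longer applies, and Z_3 = -3.
Z_4 = Z_1^2 + Z_3  [with Z_1=1, Z_3=-3]  = -2
Z_6 = Z_1 - 2*Z_4 + 2  [with Z_1=1, Z_4=-2]  = 7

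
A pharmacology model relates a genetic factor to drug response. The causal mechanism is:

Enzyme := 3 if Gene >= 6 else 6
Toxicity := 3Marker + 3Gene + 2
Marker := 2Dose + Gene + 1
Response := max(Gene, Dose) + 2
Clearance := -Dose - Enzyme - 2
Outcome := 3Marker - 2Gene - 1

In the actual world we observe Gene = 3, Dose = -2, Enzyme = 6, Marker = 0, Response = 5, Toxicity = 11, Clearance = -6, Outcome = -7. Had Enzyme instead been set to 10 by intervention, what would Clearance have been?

The intervention breaks the incoming arrows to Enzyme: Enzyme := 3 if Gene >= 6 else 6 no longer applies, and Enzyme = 10.
Clearance = -Dose - Enzyme - 2  [with Dose=-2, Enzyme=10]  = -10

-10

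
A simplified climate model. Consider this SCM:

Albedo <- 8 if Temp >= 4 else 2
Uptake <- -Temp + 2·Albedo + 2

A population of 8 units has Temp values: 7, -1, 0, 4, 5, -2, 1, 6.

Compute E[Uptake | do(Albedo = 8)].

Under do(Albedo=8), Albedo's equation is replaced by Albedo=8 for every unit. Per-unit Uptake: 11, 19, 18, 14, 13, 20, 17, 12. Mean = 15.5.

15.5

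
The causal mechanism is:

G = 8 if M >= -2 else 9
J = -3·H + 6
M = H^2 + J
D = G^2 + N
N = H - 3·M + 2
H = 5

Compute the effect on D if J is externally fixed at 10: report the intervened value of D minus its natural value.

-57

Under do(J=10), the mechanism J = -3·H + 6 is discarded; J is fixed at 10.
M = H^2 + J  [with H=5, J=10]  = 35
N = H - 3·M + 2  [with H=5, M=35]  = -98
G = 8 if M >= -2 else 9  [with M=35]  = 8
D = G^2 + N  [with G=8, N=-98]  = -34
Without intervention: J = -3·H + 6  [with H=5]  = -9; M = H^2 + J  [with H=5, J=-9]  = 16; N = H - 3·M + 2  [with H=5, M=16]  = -41; G = 8 if M >= -2 else 9  [with M=16]  = 8; D = G^2 + N  [with G=8, N=-41]  = 23.
Change = -34 − 23 = -57.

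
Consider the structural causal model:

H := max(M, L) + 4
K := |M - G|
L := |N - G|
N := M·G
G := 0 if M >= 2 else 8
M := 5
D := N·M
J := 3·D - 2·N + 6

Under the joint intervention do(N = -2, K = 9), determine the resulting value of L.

2

Under do(N = -2, K = 9), each intervened variable's structural equation is replaced by its fixed value.
G = 0 if M >= 2 else 8  [with M=5]  = 0
L = |N - G|  [with N=-2, G=0]  = 2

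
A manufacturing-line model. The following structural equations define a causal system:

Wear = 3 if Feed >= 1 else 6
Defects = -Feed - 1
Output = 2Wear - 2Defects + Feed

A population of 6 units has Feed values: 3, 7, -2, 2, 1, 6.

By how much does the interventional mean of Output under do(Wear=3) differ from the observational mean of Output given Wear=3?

-2.9

Every unit gets Wear=3 under the intervention. Output values become 17, 29, 2, 14, 11, 26; E[Output|do(Wear=3)] = 16.5.
Conditioning on Wear=3 selects the 5 unit(s) with Feed ∈ {3, 7, 2, 1, 6}. Their Output values: 17, 29, 14, 11, 26. Mean = 19.4.
Difference = 16.5 − 19.4 = -2.9.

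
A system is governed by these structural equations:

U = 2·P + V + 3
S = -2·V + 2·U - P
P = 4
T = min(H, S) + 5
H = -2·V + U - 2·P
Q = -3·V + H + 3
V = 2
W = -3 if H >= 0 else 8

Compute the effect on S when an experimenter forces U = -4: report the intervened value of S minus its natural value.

-34

do(U=-4) replaces the equation U = 2·P + V + 3 with the constant U = -4.
S = -2·V + 2·U - P  [with V=2, U=-4, P=4]  = -16
Without intervention: U = 2·P + V + 3  [with P=4, V=2]  = 13; S = -2·V + 2·U - P  [with V=2, U=13, P=4]  = 18.
Change = -16 − 18 = -34.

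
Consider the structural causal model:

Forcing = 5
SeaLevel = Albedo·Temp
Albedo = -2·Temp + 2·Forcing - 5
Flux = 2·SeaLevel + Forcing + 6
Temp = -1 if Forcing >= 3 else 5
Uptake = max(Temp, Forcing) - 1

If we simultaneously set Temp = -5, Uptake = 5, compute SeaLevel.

The joint intervention fixes Temp = -5, Uptake = 5, removing each variable's own equation.
Albedo = -2·Temp + 2·Forcing - 5  [with Temp=-5, Forcing=5]  = 15
SeaLevel = Albedo·Temp  [with Albedo=15, Temp=-5]  = -75

-75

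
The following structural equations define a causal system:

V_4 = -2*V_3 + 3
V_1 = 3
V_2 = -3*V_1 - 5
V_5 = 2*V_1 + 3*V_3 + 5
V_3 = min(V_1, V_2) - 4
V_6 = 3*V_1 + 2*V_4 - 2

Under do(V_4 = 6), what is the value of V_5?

Intervening sets V_4 = 6 and removes its equation (V_4 = -2*V_3 + 3).
No directed path runs from V_4 to V_5, so V_5 keeps its natural value.
V_2 = -3*V_1 - 5  [with V_1=3]  = -14
V_3 = min(V_1, V_2) - 4  [with V_1=3, V_2=-14]  = -18
V_5 = 2*V_1 + 3*V_3 + 5  [with V_1=3, V_3=-18]  = -43

-43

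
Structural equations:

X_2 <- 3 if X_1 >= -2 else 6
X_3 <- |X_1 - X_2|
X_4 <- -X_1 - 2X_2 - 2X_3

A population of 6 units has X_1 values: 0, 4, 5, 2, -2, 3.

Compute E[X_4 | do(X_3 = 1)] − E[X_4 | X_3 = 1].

1

The intervention sets X_3=1 in all 6 units regardless of X_1. Recomputing X_4 per unit gives -8, -12, -13, -10, -6, -11; average -10.
Observing X_3=1 restricts to units where X_3's equation naturally yields 1: X_1 ∈ {4, 2}. In that subpopulation X_4 = -12, -10, mean -11.
Difference = -10 − (-11) = 1.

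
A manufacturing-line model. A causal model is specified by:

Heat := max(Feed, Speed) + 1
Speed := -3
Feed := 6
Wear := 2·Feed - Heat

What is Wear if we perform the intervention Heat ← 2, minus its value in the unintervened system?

5

The intervention breaks the incoming arrows to Heat: Heat := max(Feed, Speed) + 1 no longer applies, and Heat = 2.
Wear = 2·Feed - Heat  [with Feed=6, Heat=2]  = 10
Without intervention: Heat = max(Feed, Speed) + 1  [with Feed=6, Speed=-3]  = 7; Wear = 2·Feed - Heat  [with Feed=6, Heat=7]  = 5.
Change = 10 − 5 = 5.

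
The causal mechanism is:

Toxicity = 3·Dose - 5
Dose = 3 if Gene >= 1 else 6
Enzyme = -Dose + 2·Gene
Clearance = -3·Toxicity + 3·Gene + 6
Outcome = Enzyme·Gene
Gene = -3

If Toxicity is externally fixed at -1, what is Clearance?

Intervening sets Toxicity = -1 and removes its equation (Toxicity = 3·Dose - 5).
Clearance = -3·Toxicity + 3·Gene + 6  [with Toxicity=-1, Gene=-3]  = 0

0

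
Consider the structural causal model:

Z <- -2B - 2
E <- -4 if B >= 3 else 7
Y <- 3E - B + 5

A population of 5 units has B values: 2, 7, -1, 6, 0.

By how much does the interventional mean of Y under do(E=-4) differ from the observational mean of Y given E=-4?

Every unit gets E=-4 under the intervention. Y values become -9, -14, -6, -13, -7; E[Y|do(E=-4)] = -9.8.
Observing E=-4 restricts to units where E's equation naturally yields -4: B ∈ {7, 6}. In that subpopulation Y = -14, -13, mean -13.5.
Difference = -9.8 − (-13.5) = 3.7.

3.7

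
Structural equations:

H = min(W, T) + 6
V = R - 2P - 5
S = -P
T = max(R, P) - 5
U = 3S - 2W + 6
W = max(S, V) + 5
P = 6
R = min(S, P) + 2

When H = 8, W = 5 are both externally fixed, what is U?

Under do(H = 8, W = 5), each intervened variable's structural equation is replaced by its fixed value.
S = -P  [with P=6]  = -6
U = 3S - 2W + 6  [with S=-6, W=5]  = -22

-22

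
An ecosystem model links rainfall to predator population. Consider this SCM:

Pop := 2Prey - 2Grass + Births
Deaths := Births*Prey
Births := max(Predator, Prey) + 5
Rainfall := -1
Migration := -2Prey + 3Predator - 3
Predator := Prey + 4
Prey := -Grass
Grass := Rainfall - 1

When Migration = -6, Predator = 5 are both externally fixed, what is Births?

10

Under do(Migration = -6, Predator = 5), each intervened variable's structural equation is replaced by its fixed value.
Grass = Rainfall - 1  [with Rainfall=-1]  = -2
Prey = -Grass  [with Grass=-2]  = 2
Births = max(Predator, Prey) + 5  [with Predator=5, Prey=2]  = 10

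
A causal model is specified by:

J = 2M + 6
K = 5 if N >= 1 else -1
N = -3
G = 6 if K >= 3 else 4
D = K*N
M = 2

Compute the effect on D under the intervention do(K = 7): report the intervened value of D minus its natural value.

-24

The intervention breaks the incoming arrows to K: K = 5 if N >= 1 else -1 no longer applies, and K = 7.
D = K*N  [with K=7, N=-3]  = -21
Without intervention: K = 5 if N >= 1 else -1  [with N=-3]  = -1; D = K*N  [with K=-1, N=-3]  = 3.
Change = -21 − 3 = -24.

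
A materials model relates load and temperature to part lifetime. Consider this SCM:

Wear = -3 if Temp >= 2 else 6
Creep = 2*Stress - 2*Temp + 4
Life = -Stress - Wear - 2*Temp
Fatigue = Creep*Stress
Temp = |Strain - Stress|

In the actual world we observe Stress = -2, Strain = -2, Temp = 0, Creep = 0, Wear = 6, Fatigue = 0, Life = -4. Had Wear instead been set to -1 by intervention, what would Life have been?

Under do(Wear=-1), the mechanism Wear = -3 if Temp >= 2 else 6 is discarded; Wear is fixed at -1.
Temp = |Strain - Stress|  [with Strain=-2, Stress=-2]  = 0
Life = -Stress - Wear - 2*Temp  [with Stress=-2, Wear=-1, Temp=0]  = 3

3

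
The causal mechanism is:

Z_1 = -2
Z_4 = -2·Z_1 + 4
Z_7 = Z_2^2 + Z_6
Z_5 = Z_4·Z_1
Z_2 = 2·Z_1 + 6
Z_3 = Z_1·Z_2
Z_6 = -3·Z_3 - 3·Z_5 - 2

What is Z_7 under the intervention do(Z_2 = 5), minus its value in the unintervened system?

Under do(Z_2=5), the mechanism Z_2 = 2·Z_1 + 6 is discarded; Z_2 is fixed at 5.
Z_3 = Z_1·Z_2  [with Z_1=-2, Z_2=5]  = -10
Z_4 = -2·Z_1 + 4  [with Z_1=-2]  = 8
Z_5 = Z_4·Z_1  [with Z_4=8, Z_1=-2]  = -16
Z_6 = -3·Z_3 - 3·Z_5 - 2  [with Z_3=-10, Z_5=-16]  = 76
Z_7 = Z_2^2 + Z_6  [with Z_2=5, Z_6=76]  = 101
Without intervention: Z_2 = 2·Z_1 + 6  [with Z_1=-2]  = 2; Z_3 = Z_1·Z_2  [with Z_1=-2, Z_2=2]  = -4; Z_4 = -2·Z_1 + 4  [with Z_1=-2]  = 8; Z_5 = Z_4·Z_1  [with Z_4=8, Z_1=-2]  = -16; Z_6 = -3·Z_3 - 3·Z_5 - 2  [with Z_3=-4, Z_5=-16]  = 58; Z_7 = Z_2^2 + Z_6  [with Z_2=2, Z_6=58]  = 62.
Change = 101 − 62 = 39.

39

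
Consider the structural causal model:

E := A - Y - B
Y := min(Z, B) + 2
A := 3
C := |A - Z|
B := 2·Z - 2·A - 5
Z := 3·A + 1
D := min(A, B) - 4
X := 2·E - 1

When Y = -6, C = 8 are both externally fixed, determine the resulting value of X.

-1

Under do(Y = -6, C = 8), each intervened variable's structural equation is replaced by its fixed value.
Z = 3·A + 1  [with A=3]  = 10
B = 2·Z - 2·A - 5  [with Z=10, A=3]  = 9
E = A - Y - B  [with A=3, Y=-6, B=9]  = 0
X = 2·E - 1  [with E=0]  = -1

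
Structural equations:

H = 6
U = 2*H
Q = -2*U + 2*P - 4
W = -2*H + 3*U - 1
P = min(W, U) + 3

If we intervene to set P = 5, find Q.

-18

Intervening sets P = 5 and removes its equation (P = min(W, U) + 3).
U = 2*H  [with H=6]  = 12
Q = -2*U + 2*P - 4  [with U=12, P=5]  = -18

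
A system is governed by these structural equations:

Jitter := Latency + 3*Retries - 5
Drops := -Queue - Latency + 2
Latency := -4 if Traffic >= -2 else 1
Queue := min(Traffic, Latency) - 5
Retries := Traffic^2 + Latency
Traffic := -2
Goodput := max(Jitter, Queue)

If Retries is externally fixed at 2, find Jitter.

The intervention breaks the incoming arrows to Retries: Retries := Traffic^2 + Latency no longer applies, and Retries = 2.
Latency = -4 if Traffic >= -2 else 1  [with Traffic=-2]  = -4
Jitter = Latency + 3*Retries - 5  [with Latency=-4, Retries=2]  = -3

-3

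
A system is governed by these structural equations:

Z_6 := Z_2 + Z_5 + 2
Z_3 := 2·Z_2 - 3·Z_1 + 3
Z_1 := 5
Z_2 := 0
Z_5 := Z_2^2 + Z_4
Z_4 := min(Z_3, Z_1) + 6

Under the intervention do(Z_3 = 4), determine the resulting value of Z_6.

The intervention breaks the incoming arrows to Z_3: Z_3 := 2·Z_2 - 3·Z_1 + 3 no longer applies, and Z_3 = 4.
Z_4 = min(Z_3, Z_1) + 6  [with Z_3=4, Z_1=5]  = 10
Z_5 = Z_2^2 + Z_4  [with Z_2=0, Z_4=10]  = 10
Z_6 = Z_2 + Z_5 + 2  [with Z_2=0, Z_5=10]  = 12

12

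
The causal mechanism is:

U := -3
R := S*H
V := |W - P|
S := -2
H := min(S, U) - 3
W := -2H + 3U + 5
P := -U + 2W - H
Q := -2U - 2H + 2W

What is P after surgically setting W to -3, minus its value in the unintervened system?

Intervening sets W = -3 and removes its equation (W := -2H + 3U + 5).
H = min(S, U) - 3  [with S=-2, U=-3]  = -6
P = -U + 2W - H  [with U=-3, W=-3, H=-6]  = 3
Without intervention: H = min(S, U) - 3  [with S=-2, U=-3]  = -6; W = -2H + 3U + 5  [with H=-6, U=-3]  = 8; P = -U + 2W - H  [with U=-3, W=8, H=-6]  = 25.
Change = 3 − 25 = -22.

-22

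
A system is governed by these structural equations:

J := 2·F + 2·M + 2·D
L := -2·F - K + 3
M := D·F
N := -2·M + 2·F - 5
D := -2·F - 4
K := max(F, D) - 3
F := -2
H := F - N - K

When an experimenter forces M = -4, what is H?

2

do(M=-4) replaces the equation M := D·F with the constant M = -4.
D = -2·F - 4  [with F=-2]  = 0
K = max(F, D) - 3  [with F=-2, D=0]  = -3
N = -2·M + 2·F - 5  [with M=-4, F=-2]  = -1
H = F - N - K  [with F=-2, N=-1, K=-3]  = 2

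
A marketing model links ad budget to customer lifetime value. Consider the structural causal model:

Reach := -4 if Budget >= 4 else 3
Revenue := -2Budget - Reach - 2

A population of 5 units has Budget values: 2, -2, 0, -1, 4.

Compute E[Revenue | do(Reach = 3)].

-6.2

The intervention sets Reach=3 in all 5 units regardless of Budget. Recomputing Revenue per unit gives -9, -1, -5, -3, -13; average -6.2.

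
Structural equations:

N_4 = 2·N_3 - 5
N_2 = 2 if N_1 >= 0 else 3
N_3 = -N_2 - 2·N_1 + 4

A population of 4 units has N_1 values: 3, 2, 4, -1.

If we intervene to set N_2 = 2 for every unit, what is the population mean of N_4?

The intervention sets N_2=2 in all 4 units regardless of N_1. Recomputing N_4 per unit gives -13, -9, -17, 3; average -9.

-9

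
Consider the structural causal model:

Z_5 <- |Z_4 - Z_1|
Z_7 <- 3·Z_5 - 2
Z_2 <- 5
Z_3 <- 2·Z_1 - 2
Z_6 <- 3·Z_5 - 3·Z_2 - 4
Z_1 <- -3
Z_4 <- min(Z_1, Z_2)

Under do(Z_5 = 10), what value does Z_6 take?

The intervention breaks the incoming arrows to Z_5: Z_5 <- |Z_4 - Z_1| no longer applies, and Z_5 = 10.
Z_6 = 3·Z_5 - 3·Z_2 - 4  [with Z_5=10, Z_2=5]  = 11

11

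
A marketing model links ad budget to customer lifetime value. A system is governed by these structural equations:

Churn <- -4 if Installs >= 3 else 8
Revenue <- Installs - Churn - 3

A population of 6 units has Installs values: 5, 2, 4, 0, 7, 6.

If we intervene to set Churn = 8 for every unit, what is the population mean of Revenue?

-7

Under do(Churn=8), Churn's equation is replaced by Churn=8 for every unit. Per-unit Revenue: -6, -9, -7, -11, -4, -5. Mean = -7.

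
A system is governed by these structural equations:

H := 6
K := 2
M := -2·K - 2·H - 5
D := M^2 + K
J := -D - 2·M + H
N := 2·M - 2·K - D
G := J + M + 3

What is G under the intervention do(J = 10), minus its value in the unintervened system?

Under do(J=10), the mechanism J := -D - 2·M + H is discarded; J is fixed at 10.
M = -2·K - 2·H - 5  [with K=2, H=6]  = -21
G = J + M + 3  [with J=10, M=-21]  = -8
Without intervention: M = -2·K - 2·H - 5  [with K=2, H=6]  = -21; D = M^2 + K  [with M=-21, K=2]  = 443; J = -D - 2·M + H  [with D=443, M=-21, H=6]  = -395; G = J + M + 3  [with J=-395, M=-21]  = -413.
Change = -8 − (-413) = 405.

405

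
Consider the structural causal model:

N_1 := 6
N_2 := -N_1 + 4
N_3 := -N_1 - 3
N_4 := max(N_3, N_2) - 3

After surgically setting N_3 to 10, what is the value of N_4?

The intervention breaks the incoming arrows to N_3: N_3 := -N_1 - 3 no longer applies, and N_3 = 10.
N_2 = -N_1 + 4  [with N_1=6]  = -2
N_4 = max(N_3, N_2) - 3  [with N_3=10, N_2=-2]  = 7

7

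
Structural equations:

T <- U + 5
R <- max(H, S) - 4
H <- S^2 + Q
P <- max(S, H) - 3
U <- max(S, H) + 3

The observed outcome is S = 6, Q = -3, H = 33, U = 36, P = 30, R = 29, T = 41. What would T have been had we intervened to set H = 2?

The intervention breaks the incoming arrows to H: H <- S^2 + Q no longer applies, and H = 2.
U = max(S, H) + 3  [with S=6, H=2]  = 9
T = U + 5  [with U=9]  = 14

14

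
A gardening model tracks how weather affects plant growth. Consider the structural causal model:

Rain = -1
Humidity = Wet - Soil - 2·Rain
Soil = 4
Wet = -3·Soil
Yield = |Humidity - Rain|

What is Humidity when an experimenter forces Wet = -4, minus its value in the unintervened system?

8

The intervention breaks the incoming arrows to Wet: Wet = -3·Soil no longer applies, and Wet = -4.
Humidity = Wet - Soil - 2·Rain  [with Wet=-4, Soil=4, Rain=-1]  = -6
Without intervention: Wet = -3·Soil  [with Soil=4]  = -12; Humidity = Wet - Soil - 2·Rain  [with Wet=-12, Soil=4, Rain=-1]  = -14.
Change = -6 − (-14) = 8.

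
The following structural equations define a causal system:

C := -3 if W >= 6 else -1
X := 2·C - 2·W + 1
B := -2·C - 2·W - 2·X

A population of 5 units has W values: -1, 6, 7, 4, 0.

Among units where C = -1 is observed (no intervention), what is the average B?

6

E[B|C=-1] averages over only the 3 units with C=-1 (W = -1, 4, 0): B = 2, 12, 4, mean 6.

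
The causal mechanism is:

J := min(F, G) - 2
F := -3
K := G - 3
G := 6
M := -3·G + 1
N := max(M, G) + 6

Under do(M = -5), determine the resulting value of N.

12

The intervention breaks the incoming arrows to M: M := -3·G + 1 no longer applies, and M = -5.
N = max(M, G) + 6  [with M=-5, G=6]  = 12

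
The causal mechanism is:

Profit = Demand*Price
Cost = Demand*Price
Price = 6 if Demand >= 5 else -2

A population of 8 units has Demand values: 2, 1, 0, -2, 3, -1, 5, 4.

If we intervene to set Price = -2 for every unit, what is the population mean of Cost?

Every unit gets Price=-2 under the intervention. Cost values become -4, -2, 0, 4, -6, 2, -10, -8; E[Cost|do(Price=-2)] = -3.

-3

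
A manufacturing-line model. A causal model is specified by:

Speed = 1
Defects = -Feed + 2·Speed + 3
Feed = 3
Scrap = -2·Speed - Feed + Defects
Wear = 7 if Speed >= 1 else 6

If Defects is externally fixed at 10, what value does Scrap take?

Intervening sets Defects = 10 and removes its equation (Defects = -Feed + 2·Speed + 3).
Scrap = -2·Speed - Feed + Defects  [with Speed=1, Feed=3, Defects=10]  = 5

5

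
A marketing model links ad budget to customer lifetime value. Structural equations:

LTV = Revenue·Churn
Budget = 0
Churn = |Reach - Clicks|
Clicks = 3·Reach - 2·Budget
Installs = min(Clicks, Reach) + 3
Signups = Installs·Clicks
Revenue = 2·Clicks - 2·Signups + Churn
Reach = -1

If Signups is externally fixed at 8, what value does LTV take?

-40

do(Signups=8) replaces the equation Signups = Installs·Clicks with the constant Signups = 8.
Clicks = 3·Reach - 2·Budget  [with Reach=-1, Budget=0]  = -3
Churn = |Reach - Clicks|  [with Reach=-1, Clicks=-3]  = 2
Revenue = 2·Clicks - 2·Signups + Churn  [with Clicks=-3, Signups=8, Churn=2]  = -20
LTV = Revenue·Churn  [with Revenue=-20, Churn=2]  = -40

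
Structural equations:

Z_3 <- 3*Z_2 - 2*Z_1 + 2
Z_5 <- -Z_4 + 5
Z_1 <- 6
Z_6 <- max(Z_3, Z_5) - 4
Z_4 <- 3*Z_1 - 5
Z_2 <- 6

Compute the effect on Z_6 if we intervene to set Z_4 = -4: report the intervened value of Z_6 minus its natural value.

Under do(Z_4=-4), the mechanism Z_4 <- 3*Z_1 - 5 is discarded; Z_4 is fixed at -4.
Z_3 = 3*Z_2 - 2*Z_1 + 2  [with Z_2=6, Z_1=6]  = 8
Z_5 = -Z_4 + 5  [with Z_4=-4]  = 9
Z_6 = max(Z_3, Z_5) - 4  [with Z_3=8, Z_5=9]  = 5
Without intervention: Z_3 = 3*Z_2 - 2*Z_1 + 2  [with Z_2=6, Z_1=6]  = 8; Z_4 = 3*Z_1 - 5  [with Z_1=6]  = 13; Z_5 = -Z_4 + 5  [with Z_4=13]  = -8; Z_6 = max(Z_3, Z_5) - 4  [with Z_3=8, Z_5=-8]  = 4.
Change = 5 − 4 = 1.

1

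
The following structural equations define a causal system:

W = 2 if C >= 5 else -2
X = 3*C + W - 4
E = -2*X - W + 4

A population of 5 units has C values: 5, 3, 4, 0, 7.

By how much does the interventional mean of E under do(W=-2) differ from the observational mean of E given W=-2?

-8.8

do(W=-2) breaks W's dependence on C. With W=-2 fixed, E across the units is -12, 0, -6, 18, -24, mean -4.8.
Conditioning on W=-2 selects the 3 unit(s) with C ∈ {3, 4, 0}. Their E values: 0, -6, 18. Mean = 4.
Difference = -4.8 − 4 = -8.8.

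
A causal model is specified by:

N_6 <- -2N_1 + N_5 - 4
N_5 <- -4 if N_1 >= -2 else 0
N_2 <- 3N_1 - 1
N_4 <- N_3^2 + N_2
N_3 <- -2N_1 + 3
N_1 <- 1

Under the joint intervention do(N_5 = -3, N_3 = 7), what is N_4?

51

Under do(N_5 = -3, N_3 = 7), each intervened variable's structural equation is replaced by its fixed value.
N_2 = 3N_1 - 1  [with N_1=1]  = 2
N_4 = N_3^2 + N_2  [with N_3=7, N_2=2]  = 51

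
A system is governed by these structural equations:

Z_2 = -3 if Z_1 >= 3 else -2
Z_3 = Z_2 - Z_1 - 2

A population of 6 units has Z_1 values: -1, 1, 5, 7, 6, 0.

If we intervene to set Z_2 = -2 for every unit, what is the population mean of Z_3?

The intervention sets Z_2=-2 in all 6 units regardless of Z_1. Recomputing Z_3 per unit gives -3, -5, -9, -11, -10, -4; average -7.

-7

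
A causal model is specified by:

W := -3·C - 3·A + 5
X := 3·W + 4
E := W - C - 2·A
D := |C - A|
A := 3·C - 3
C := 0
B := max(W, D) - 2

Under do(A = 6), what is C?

Under do(A=6), the mechanism A := 3·C - 3 is discarded; A is fixed at 6.
C is not downstream of the intervention, so its value is determined by the original equations.

0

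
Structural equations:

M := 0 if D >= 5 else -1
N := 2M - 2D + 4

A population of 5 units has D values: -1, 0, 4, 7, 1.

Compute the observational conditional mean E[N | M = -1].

E[N|M=-1] averages over only the 4 units with M=-1 (D = -1, 0, 4, 1): N = 4, 2, -6, 0, mean 0.

0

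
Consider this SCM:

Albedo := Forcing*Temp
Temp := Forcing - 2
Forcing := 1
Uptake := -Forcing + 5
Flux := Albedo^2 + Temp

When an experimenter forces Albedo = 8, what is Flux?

63

The intervention breaks the incoming arrows to Albedo: Albedo := Forcing*Temp no longer applies, and Albedo = 8.
Temp = Forcing - 2  [with Forcing=1]  = -1
Flux = Albedo^2 + Temp  [with Albedo=8, Temp=-1]  = 63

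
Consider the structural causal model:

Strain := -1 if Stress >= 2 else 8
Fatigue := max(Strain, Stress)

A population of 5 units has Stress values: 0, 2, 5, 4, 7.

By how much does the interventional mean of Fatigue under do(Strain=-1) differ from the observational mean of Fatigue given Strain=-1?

-0.9

Every unit gets Strain=-1 under the intervention. Fatigue values become 0, 2, 5, 4, 7; E[Fatigue|do(Strain=-1)] = 3.6.
E[Fatigue|Strain=-1] averages over only the 4 units with Strain=-1 (Stress = 2, 5, 4, 7): Fatigue = 2, 5, 4, 7, mean 4.5.
Difference = 3.6 − 4.5 = -0.9.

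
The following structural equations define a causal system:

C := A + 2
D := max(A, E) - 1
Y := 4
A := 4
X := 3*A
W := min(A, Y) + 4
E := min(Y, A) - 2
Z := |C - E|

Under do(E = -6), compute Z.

do(E=-6) replaces the equation E := min(Y, A) - 2 with the constant E = -6.
C = A + 2  [with A=4]  = 6
Z = |C - E|  [with C=6, E=-6]  = 12

12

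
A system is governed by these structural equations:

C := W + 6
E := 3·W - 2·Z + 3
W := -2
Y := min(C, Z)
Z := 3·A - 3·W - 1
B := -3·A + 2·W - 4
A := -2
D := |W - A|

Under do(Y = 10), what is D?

Under do(Y=10), the mechanism Y := min(C, Z) is discarded; Y is fixed at 10.
Since D is not a descendant of the intervened variable, it is unaffected.
D = |W - A|  [with W=-2, A=-2]  = 0

0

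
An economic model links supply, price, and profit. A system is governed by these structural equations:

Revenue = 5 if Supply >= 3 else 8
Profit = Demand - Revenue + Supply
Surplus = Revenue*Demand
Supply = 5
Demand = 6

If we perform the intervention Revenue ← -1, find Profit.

The intervention breaks the incoming arrows to Revenue: Revenue = 5 if Supply >= 3 else 8 no longer applies, and Revenue = -1.
Profit = Demand - Revenue + Supply  [with Demand=6, Revenue=-1, Supply=5]  = 12

12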